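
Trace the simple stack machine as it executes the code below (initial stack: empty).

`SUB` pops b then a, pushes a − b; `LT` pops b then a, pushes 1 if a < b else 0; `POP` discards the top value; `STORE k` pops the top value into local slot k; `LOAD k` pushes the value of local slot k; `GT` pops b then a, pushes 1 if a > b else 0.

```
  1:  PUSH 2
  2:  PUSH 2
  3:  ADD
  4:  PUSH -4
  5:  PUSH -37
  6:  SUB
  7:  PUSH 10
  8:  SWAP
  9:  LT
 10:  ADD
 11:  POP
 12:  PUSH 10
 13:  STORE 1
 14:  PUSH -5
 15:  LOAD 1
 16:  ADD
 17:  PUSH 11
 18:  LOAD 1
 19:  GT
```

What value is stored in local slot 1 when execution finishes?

PUSH 2   : [2]
PUSH 2   : [2, 2]
ADD      : [4]
PUSH -4  : [4, -4]
PUSH -37 : [4, -4, -37]
SUB      : [4, 33]
PUSH 10  : [4, 33, 10]
SWAP     : [4, 10, 33]
LT       : [4, 1]
ADD      : [5]
POP      : []
PUSH 10  : [10]
STORE 1  : []
PUSH -5  : [-5]
LOAD 1   : [-5, 10]
ADD      : [5]
PUSH 11  : [5, 11]
LOAD 1   : [5, 11, 10]
GT       : [5, 1]

10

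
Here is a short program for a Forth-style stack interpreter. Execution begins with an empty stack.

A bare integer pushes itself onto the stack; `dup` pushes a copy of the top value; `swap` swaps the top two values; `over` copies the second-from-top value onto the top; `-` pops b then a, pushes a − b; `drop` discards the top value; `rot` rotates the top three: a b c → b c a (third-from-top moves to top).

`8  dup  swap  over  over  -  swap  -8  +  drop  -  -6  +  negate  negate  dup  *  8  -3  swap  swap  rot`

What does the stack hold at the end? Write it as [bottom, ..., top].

8      → 8
dup    → 8 8
swap   → 8 8
over   → 8 8 8
over   → 8 8 8 8
-      → 8 8 0
swap   → 8 0 8
-8     → 8 0 8 -8
+      → 8 0 0
drop   → 8 0
-      → 8
-6     → 8 -6
+      → 2
negate → -2
negate → 2
dup    → 2 2
*      → 4
8      → 4 8
-3     → 4 8 -3
swap   → 4 -3 8
swap   → 4 8 -3
rot    → 8 -3 4

[8, -3, 4]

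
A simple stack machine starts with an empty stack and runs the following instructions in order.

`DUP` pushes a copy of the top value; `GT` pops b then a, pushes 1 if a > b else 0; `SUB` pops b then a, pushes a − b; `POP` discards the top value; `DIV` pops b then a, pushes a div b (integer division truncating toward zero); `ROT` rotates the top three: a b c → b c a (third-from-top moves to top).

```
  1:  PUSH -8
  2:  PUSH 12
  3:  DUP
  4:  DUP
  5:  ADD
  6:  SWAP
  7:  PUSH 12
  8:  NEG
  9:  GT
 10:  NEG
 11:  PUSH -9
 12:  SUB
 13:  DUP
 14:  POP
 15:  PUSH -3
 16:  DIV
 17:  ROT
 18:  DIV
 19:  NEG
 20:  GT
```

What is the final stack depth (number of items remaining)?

PUSH -8 -> -8
PUSH 12 -> -8 12
DUP     -> -8 12 12
DUP     -> -8 12 12 12
ADD     -> -8 12 24
SWAP    -> -8 24 12
PUSH 12 -> -8 24 12 12
NEG     -> -8 24 12 -12
GT      -> -8 24 1
NEG     -> -8 24 -1
PUSH -9 -> -8 24 -1 -9
SUB     -> -8 24 8
DUP     -> -8 24 8 8
POP     -> -8 24 8
PUSH -3 -> -8 24 8 -3
DIV     -> -8 24 -2
ROT     -> 24 -2 -8
DIV     -> 24 0
NEG     -> 24 0
GT      -> 1

1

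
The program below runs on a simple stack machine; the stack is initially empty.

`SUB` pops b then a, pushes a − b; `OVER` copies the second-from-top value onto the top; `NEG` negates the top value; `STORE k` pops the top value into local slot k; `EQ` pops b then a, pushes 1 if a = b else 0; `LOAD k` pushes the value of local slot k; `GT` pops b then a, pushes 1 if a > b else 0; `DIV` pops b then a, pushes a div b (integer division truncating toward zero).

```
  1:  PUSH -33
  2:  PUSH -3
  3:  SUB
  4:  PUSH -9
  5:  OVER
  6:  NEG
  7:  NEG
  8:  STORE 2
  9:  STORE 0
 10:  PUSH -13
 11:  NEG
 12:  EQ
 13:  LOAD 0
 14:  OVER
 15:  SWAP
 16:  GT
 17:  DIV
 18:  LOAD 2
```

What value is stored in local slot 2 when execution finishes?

PUSH -33 -> -33
PUSH -3  -> -33 -3
SUB      -> -30
PUSH -9  -> -30 -9
OVER     -> -30 -9 -30
NEG      -> -30 -9 30
NEG      -> -30 -9 -30
STORE 2  -> -30 -9
STORE 0  -> -30
PUSH -13 -> -30 -13
NEG      -> -30 13
EQ       -> 0
LOAD 0   -> 0 -9
OVER     -> 0 -9 0
SWAP     -> 0 0 -9
GT       -> 0 1
DIV      -> 0
LOAD 2   -> 0 -30

-30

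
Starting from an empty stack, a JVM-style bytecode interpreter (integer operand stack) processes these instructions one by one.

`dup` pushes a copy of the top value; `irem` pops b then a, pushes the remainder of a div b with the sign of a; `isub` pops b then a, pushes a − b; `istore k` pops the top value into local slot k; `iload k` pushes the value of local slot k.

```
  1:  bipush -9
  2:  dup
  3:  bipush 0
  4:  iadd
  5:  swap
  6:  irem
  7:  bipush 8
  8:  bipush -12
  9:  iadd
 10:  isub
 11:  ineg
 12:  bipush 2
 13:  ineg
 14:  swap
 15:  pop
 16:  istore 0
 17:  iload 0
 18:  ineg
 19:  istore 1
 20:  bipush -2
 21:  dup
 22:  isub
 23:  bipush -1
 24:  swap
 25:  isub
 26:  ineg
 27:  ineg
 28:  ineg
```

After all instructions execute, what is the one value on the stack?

1

bipush -9   -9
dup         -9 -9
bipush 0    -9 -9 0
iadd        -9 -9
swap        -9 -9
irem        0
bipush 8    0 8
bipush -12  0 8 -12
iadd        0 -4
isub        4
ineg        -4
bipush 2    -4 2
ineg        -4 -2
swap        -2 -4
pop         -2
istore 0    (empty)
iload 0     -2
ineg        2
istore 1    (empty)
bipush -2   -2
dup         -2 -2
isub        0
bipush -1   0 -1
swap        -1 0
isub        -1
ineg        1
ineg        -1
ineg        1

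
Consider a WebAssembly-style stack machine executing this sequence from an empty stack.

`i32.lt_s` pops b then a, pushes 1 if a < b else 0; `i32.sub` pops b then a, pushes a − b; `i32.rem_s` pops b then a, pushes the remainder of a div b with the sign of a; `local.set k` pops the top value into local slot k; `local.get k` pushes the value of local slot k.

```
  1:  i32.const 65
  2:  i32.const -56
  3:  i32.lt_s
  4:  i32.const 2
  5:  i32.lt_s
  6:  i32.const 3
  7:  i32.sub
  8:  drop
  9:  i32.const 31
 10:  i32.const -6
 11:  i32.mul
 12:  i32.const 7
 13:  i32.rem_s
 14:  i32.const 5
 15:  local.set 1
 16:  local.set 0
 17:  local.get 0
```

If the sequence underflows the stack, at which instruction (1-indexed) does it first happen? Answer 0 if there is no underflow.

i32.const 65  : [65]
i32.const -56 : [65, -56]
i32.lt_s      : [0]
i32.const 2   : [0, 2]
i32.lt_s      : [1]
i32.const 3   : [1, 3]
i32.sub       : [-2]
drop          : []
i32.const 31  : [31]
i32.const -6  : [31, -6]
i32.mul       : [-186]
i32.const 7   : [-186, 7]
i32.rem_s     : [-4]
i32.const 5   : [-4, 5]
local.set 1   : [-4]
local.set 0   : []
local.get 0   : [-4]

0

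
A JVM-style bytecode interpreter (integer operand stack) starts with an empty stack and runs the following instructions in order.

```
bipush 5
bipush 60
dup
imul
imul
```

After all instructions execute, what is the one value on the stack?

18000

bipush 5  → 5
bipush 60 → 5 60
dup       → 5 60 60
imul      → 5 3600
imul      → 18000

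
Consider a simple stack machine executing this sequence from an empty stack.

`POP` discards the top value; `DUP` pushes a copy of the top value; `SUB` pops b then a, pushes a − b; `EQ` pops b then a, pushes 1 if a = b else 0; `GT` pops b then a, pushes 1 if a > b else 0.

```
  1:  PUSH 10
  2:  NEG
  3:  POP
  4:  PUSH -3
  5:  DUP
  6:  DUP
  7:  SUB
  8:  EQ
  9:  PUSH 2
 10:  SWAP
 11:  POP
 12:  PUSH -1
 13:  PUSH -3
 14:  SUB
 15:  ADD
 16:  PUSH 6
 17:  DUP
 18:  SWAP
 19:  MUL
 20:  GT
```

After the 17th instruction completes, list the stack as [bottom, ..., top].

PUSH 10 -> 10
NEG     -> -10
POP     -> (empty)
PUSH -3 -> -3
DUP     -> -3 -3
DUP     -> -3 -3 -3
SUB     -> -3 0
EQ      -> 0
PUSH 2  -> 0 2
SWAP    -> 2 0
POP     -> 2
PUSH -1 -> 2 -1
PUSH -3 -> 2 -1 -3
SUB     -> 2 2
ADD     -> 4
PUSH 6  -> 4 6
DUP     -> 4 6 6

[4, 6, 6]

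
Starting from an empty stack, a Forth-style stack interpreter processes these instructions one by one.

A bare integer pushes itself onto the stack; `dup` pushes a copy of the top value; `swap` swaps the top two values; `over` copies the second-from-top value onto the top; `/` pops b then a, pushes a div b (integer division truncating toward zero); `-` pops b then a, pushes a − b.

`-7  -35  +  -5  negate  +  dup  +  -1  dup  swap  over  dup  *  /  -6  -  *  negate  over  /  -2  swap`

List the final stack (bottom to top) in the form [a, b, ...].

-7     : [-7]
-35    : [-7, -35]
+      : [-42]
-5     : [-42, -5]
negate : [-42, 5]
+      : [-37]
dup    : [-37, -37]
+      : [-74]
-1     : [-74, -1]
dup    : [-74, -1, -1]
swap   : [-74, -1, -1]
over   : [-74, -1, -1, -1]
dup    : [-74, -1, -1, -1, -1]
*      : [-74, -1, -1, 1]
/      : [-74, -1, -1]
-6     : [-74, -1, -1, -6]
-      : [-74, -1, 5]
*      : [-74, -5]
negate : [-74, 5]
over   : [-74, 5, -74]
/      : [-74, 0]
-2     : [-74, 0, -2]
swap   : [-74, -2, 0]

[-74, -2, 0]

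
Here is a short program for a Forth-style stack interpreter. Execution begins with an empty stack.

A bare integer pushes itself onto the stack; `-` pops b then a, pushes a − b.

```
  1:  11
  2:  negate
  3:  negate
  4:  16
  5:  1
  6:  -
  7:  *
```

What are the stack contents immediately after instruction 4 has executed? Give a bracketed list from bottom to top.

[11, 16]

11     : 11
negate : -11
negate : 11
16     : 11 16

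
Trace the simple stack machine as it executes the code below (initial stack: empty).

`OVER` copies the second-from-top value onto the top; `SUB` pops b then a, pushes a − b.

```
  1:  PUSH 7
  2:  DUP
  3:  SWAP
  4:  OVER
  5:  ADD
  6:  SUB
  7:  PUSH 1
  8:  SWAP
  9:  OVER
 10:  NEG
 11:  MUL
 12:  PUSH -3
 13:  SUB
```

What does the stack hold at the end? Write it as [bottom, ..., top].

PUSH 7  → 7
DUP     → 7 7
SWAP    → 7 7
OVER    → 7 7 7
ADD     → 7 14
SUB     → -7
PUSH 1  → -7 1
SWAP    → 1 -7
OVER    → 1 -7 1
NEG     → 1 -7 -1
MUL     → 1 7
PUSH -3 → 1 7 -3
SUB     → 1 10

[1, 10]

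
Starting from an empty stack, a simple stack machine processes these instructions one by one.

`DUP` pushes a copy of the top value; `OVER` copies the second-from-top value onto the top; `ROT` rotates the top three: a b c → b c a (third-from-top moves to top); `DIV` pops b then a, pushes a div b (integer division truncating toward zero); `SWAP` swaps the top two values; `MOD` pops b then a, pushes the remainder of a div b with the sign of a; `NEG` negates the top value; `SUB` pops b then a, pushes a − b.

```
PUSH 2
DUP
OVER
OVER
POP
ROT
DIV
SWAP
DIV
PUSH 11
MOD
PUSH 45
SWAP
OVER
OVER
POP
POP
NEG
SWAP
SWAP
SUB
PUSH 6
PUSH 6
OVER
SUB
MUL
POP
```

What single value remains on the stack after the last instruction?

45

PUSH 2  → [2]
DUP     → [2, 2]
OVER    → [2, 2, 2]
OVER    → [2, 2, 2, 2]
POP     → [2, 2, 2]
ROT     → [2, 2, 2]
DIV     → [2, 1]
SWAP    → [1, 2]
DIV     → [0]
PUSH 11 → [0, 11]
MOD     → [0]
PUSH 45 → [0, 45]
SWAP    → [45, 0]
OVER    → [45, 0, 45]
OVER    → [45, 0, 45, 0]
POP     → [45, 0, 45]
POP     → [45, 0]
NEG     → [45, 0]
SWAP    → [0, 45]
SWAP    → [45, 0]
SUB     → [45]
PUSH 6  → [45, 6]
PUSH 6  → [45, 6, 6]
OVER    → [45, 6, 6, 6]
SUB     → [45, 6, 0]
MUL     → [45, 0]
POP     → [45]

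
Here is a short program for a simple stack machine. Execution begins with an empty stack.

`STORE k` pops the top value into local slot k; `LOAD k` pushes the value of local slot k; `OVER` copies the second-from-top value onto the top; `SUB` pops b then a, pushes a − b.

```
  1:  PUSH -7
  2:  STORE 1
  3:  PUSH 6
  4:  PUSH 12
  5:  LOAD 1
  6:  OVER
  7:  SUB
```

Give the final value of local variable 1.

-7

PUSH -7  -7
STORE 1  (empty)
PUSH 6   6
PUSH 12  6 12
LOAD 1   6 12 -7
OVER     6 12 -7 12
SUB      6 12 -19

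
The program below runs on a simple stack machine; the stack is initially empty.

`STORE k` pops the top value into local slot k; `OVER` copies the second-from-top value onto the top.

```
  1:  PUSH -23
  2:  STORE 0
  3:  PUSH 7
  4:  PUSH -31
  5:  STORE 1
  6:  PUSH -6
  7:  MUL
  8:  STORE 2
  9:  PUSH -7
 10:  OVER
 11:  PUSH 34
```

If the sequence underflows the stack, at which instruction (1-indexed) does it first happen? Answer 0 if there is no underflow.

PUSH -23 → [-23]
STORE 0  → []
PUSH 7   → [7]
PUSH -31 → [7, -31]
STORE 1  → [7]
PUSH -6  → [7, -6]
MUL      → [-42]
STORE 2  → []
PUSH -7  → [-7]
OVER  — needs 2 operands, stack has 1 → underflow

10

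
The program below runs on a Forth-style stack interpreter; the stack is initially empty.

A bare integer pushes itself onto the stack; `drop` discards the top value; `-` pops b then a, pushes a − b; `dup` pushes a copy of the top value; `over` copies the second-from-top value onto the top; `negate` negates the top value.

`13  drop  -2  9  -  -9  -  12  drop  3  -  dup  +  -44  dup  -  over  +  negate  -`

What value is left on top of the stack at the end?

-20

13     -> [13]
drop   -> []
-2     -> [-2]
9      -> [-2, 9]
-      -> [-11]
-9     -> [-11, -9]
-      -> [-2]
12     -> [-2, 12]
drop   -> [-2]
3      -> [-2, 3]
-      -> [-5]
dup    -> [-5, -5]
+      -> [-10]
-44    -> [-10, -44]
dup    -> [-10, -44, -44]
-      -> [-10, 0]
over   -> [-10, 0, -10]
+      -> [-10, -10]
negate -> [-10, 10]
-      -> [-20]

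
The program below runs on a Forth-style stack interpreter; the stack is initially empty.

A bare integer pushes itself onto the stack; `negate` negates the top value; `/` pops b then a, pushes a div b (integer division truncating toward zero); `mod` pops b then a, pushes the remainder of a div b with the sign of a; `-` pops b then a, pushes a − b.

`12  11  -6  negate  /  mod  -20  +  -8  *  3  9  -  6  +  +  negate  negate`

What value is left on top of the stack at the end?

160

12     -> [12]
11     -> [12, 11]
-6     -> [12, 11, -6]
negate -> [12, 11, 6]
/      -> [12, 1]
mod    -> [0]
-20    -> [0, -20]
+      -> [-20]
-8     -> [-20, -8]
*      -> [160]
3      -> [160, 3]
9      -> [160, 3, 9]
-      -> [160, -6]
6      -> [160, -6, 6]
+      -> [160, 0]
+      -> [160]
negate -> [-160]
negate -> [160]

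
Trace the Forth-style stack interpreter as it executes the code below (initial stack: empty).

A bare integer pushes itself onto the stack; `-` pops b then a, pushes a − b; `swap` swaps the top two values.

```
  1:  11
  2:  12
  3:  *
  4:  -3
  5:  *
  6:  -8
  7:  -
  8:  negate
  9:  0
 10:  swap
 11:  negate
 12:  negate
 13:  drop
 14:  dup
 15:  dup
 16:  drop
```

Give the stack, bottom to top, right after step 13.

[0]

11     → 11
12     → 11 12
*      → 132
-3     → 132 -3
*      → -396
-8     → -396 -8
-      → -388
negate → 388
0      → 388 0
swap   → 0 388
negate → 0 -388
negate → 0 388
drop   → 0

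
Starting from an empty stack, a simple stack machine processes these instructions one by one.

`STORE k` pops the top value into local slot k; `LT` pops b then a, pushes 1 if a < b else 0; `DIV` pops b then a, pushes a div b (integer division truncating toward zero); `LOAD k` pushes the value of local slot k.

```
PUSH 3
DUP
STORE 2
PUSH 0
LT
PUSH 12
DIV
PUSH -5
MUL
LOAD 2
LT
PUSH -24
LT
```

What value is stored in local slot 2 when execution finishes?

PUSH 3   -> 3
DUP      -> 3 3
STORE 2  -> 3
PUSH 0   -> 3 0
LT       -> 0
PUSH 12  -> 0 12
DIV      -> 0
PUSH -5  -> 0 -5
MUL      -> 0
LOAD 2   -> 0 3
LT       -> 1
PUSH -24 -> 1 -24
LT       -> 0

3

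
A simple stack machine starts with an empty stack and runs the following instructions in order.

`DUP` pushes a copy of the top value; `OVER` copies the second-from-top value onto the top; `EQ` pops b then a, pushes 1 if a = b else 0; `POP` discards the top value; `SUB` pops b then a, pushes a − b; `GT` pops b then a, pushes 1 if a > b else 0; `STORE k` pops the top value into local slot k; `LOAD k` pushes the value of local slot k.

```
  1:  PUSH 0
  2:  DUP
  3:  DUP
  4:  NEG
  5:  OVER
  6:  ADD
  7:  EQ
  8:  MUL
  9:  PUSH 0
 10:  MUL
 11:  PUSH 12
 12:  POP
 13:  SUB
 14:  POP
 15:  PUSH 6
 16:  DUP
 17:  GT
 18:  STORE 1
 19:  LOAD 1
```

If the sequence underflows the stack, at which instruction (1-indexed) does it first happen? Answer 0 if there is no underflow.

13

PUSH 0  -> [0]
DUP     -> [0, 0]
DUP     -> [0, 0, 0]
NEG     -> [0, 0, 0]
OVER    -> [0, 0, 0, 0]
ADD     -> [0, 0, 0]
EQ      -> [0, 1]
MUL     -> [0]
PUSH 0  -> [0, 0]
MUL     -> [0]
PUSH 12 -> [0, 12]
POP     -> [0]
SUB  — needs 2 operands, stack has 1 → underflow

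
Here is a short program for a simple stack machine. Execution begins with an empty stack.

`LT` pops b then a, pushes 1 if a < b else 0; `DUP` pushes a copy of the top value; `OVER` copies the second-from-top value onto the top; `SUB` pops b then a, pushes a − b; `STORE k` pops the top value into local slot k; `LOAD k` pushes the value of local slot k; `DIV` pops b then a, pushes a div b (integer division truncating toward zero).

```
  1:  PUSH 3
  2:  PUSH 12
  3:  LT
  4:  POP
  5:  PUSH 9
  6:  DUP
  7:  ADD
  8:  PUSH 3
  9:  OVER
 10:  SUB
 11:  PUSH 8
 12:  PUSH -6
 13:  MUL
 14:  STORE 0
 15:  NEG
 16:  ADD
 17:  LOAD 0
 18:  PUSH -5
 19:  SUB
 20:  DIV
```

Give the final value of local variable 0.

-48

PUSH 3  : 3
PUSH 12 : 3 12
LT      : 1
POP     : (empty)
PUSH 9  : 9
DUP     : 9 9
ADD     : 18
PUSH 3  : 18 3
OVER    : 18 3 18
SUB     : 18 -15
PUSH 8  : 18 -15 8
PUSH -6 : 18 -15 8 -6
MUL     : 18 -15 -48
STORE 0 : 18 -15
NEG     : 18 15
ADD     : 33
LOAD 0  : 33 -48
PUSH -5 : 33 -48 -5
SUB     : 33 -43
DIV     : 0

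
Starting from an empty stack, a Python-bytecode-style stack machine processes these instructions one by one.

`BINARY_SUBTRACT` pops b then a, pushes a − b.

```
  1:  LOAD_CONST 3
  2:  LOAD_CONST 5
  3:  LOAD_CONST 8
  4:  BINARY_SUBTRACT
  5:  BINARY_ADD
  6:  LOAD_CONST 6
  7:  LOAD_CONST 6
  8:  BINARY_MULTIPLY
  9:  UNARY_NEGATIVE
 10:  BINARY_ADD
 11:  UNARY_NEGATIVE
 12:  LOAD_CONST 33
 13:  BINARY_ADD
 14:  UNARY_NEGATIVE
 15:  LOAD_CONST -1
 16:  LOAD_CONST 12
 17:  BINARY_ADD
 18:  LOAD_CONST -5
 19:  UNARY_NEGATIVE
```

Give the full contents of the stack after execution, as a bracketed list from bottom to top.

[-69, 11, 5]

LOAD_CONST 3    -> [3]
LOAD_CONST 5    -> [3, 5]
LOAD_CONST 8    -> [3, 5, 8]
BINARY_SUBTRACT -> [3, -3]
BINARY_ADD      -> [0]
LOAD_CONST 6    -> [0, 6]
LOAD_CONST 6    -> [0, 6, 6]
BINARY_MULTIPLY -> [0, 36]
UNARY_NEGATIVE  -> [0, -36]
BINARY_ADD      -> [-36]
UNARY_NEGATIVE  -> [36]
LOAD_CONST 33   -> [36, 33]
BINARY_ADD      -> [69]
UNARY_NEGATIVE  -> [-69]
LOAD_CONST -1   -> [-69, -1]
LOAD_CONST 12   -> [-69, -1, 12]
BINARY_ADD      -> [-69, 11]
LOAD_CONST -5   -> [-69, 11, -5]
UNARY_NEGATIVE  -> [-69, 11, 5]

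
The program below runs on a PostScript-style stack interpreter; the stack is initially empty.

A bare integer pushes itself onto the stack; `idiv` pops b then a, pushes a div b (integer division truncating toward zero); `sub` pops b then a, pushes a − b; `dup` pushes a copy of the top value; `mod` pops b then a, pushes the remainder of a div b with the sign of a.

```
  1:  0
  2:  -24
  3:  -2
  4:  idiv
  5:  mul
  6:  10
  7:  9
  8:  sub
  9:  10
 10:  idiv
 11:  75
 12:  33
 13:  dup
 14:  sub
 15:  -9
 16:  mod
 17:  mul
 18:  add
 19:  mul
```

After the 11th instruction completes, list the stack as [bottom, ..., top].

0    -> 0
-24  -> 0 -24
-2   -> 0 -24 -2
idiv -> 0 12
mul  -> 0
10   -> 0 10
9    -> 0 10 9
sub  -> 0 1
10   -> 0 1 10
idiv -> 0 0
75   -> 0 0 75

[0, 0, 75]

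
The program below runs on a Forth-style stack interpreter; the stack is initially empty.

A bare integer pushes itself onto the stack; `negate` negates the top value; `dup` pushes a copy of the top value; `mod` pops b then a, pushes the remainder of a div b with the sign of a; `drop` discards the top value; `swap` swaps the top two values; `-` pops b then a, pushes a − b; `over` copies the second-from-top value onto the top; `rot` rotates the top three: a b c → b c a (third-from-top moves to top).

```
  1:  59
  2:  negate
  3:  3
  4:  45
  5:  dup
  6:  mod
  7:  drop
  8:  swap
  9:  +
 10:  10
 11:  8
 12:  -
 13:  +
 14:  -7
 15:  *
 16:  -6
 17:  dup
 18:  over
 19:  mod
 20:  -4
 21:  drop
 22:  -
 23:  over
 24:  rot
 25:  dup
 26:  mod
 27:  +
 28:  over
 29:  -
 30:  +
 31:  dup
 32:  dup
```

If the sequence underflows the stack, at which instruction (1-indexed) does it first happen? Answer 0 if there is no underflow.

0

59     -> 59
negate -> -59
3      -> -59 3
45     -> -59 3 45
dup    -> -59 3 45 45
mod    -> -59 3 0
drop   -> -59 3
swap   -> 3 -59
+      -> -56
10     -> -56 10
8      -> -56 10 8
-      -> -56 2
+      -> -54
-7     -> -54 -7
*      -> 378
-6     -> 378 -6
dup    -> 378 -6 -6
over   -> 378 -6 -6 -6
mod    -> 378 -6 0
-4     -> 378 -6 0 -4
drop   -> 378 -6 0
-      -> 378 -6
over   -> 378 -6 378
rot    -> -6 378 378
dup    -> -6 378 378 378
mod    -> -6 378 0
+      -> -6 378
over   -> -6 378 -6
-      -> -6 384
+      -> 378
dup    -> 378 378
dup    -> 378 378 378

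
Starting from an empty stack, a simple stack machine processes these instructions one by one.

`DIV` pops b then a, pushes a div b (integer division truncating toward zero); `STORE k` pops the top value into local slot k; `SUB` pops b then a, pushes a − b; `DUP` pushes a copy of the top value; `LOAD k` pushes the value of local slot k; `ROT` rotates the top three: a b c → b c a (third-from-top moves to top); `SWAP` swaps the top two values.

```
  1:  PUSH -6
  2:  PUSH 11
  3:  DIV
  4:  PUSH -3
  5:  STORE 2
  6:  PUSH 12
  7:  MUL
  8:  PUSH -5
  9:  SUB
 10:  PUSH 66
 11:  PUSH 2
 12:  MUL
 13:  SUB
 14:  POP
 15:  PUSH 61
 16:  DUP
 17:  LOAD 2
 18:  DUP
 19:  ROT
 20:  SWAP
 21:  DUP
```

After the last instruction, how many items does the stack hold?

PUSH -6  [-6]
PUSH 11  [-6, 11]
DIV      [0]
PUSH -3  [0, -3]
STORE 2  [0]
PUSH 12  [0, 12]
MUL      [0]
PUSH -5  [0, -5]
SUB      [5]
PUSH 66  [5, 66]
PUSH 2   [5, 66, 2]
MUL      [5, 132]
SUB      [-127]
POP      []
PUSH 61  [61]
DUP      [61, 61]
LOAD 2   [61, 61, -3]
DUP      [61, 61, -3, -3]
ROT      [61, -3, -3, 61]
SWAP     [61, -3, 61, -3]
DUP      [61, -3, 61, -3, -3]

5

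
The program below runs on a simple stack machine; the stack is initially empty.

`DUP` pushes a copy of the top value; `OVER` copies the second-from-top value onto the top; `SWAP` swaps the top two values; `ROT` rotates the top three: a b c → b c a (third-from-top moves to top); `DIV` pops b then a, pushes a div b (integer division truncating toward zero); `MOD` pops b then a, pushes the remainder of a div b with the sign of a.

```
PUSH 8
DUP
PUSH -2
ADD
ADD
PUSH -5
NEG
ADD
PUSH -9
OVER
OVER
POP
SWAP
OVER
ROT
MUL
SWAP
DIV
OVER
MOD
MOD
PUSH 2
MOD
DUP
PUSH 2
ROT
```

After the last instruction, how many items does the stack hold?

PUSH 8  → 8
DUP     → 8 8
PUSH -2 → 8 8 -2
ADD     → 8 6
ADD     → 14
PUSH -5 → 14 -5
NEG     → 14 5
ADD     → 19
PUSH -9 → 19 -9
OVER    → 19 -9 19
OVER    → 19 -9 19 -9
POP     → 19 -9 19
SWAP    → 19 19 -9
OVER    → 19 19 -9 19
ROT     → 19 -9 19 19
MUL     → 19 -9 361
SWAP    → 19 361 -9
DIV     → 19 -40
OVER    → 19 -40 19
MOD     → 19 -2
MOD     → 1
PUSH 2  → 1 2
MOD     → 1
DUP     → 1 1
PUSH 2  → 1 1 2
ROT     → 1 2 1

3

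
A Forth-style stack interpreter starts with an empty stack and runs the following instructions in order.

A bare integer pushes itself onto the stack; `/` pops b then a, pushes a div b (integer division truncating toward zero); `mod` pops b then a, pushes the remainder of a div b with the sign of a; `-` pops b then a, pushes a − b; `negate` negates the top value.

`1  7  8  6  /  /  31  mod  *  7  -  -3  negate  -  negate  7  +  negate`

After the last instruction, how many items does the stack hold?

1

1      -> 1
7      -> 1 7
8      -> 1 7 8
6      -> 1 7 8 6
/      -> 1 7 1
/      -> 1 7
31     -> 1 7 31
mod    -> 1 7
*      -> 7
7      -> 7 7
-      -> 0
-3     -> 0 -3
negate -> 0 3
-      -> -3
negate -> 3
7      -> 3 7
+      -> 10
negate -> -10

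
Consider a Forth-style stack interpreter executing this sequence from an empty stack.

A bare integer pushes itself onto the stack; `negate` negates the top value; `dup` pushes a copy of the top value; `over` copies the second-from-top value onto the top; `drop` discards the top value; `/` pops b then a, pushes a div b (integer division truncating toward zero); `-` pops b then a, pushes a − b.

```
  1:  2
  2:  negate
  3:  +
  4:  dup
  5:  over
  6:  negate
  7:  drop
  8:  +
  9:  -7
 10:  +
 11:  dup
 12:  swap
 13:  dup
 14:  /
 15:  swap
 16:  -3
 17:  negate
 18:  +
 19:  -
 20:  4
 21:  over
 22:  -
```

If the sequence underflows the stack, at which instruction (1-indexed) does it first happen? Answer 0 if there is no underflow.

2      → [2]
negate → [-2]
+  — needs 2 operands, stack has 1 → underflow

3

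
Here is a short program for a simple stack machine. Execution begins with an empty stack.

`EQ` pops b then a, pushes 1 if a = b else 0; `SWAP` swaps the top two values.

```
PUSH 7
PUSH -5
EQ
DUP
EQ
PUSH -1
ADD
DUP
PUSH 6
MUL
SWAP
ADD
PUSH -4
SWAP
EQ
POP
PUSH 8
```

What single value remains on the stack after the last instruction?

8

PUSH 7  → 7
PUSH -5 → 7 -5
EQ      → 0
DUP     → 0 0
EQ      → 1
PUSH -1 → 1 -1
ADD     → 0
DUP     → 0 0
PUSH 6  → 0 0 6
MUL     → 0 0
SWAP    → 0 0
ADD     → 0
PUSH -4 → 0 -4
SWAP    → -4 0
EQ      → 0
POP     → (empty)
PUSH 8  → 8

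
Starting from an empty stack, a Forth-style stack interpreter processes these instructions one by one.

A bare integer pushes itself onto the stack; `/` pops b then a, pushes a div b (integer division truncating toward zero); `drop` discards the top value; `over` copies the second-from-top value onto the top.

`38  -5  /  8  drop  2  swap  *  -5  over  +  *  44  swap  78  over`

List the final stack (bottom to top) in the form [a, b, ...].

38   → [38]
-5   → [38, -5]
/    → [-7]
8    → [-7, 8]
drop → [-7]
2    → [-7, 2]
swap → [2, -7]
*    → [-14]
-5   → [-14, -5]
over → [-14, -5, -14]
+    → [-14, -19]
*    → [266]
44   → [266, 44]
swap → [44, 266]
78   → [44, 266, 78]
over → [44, 266, 78, 266]

[44, 266, 78, 266]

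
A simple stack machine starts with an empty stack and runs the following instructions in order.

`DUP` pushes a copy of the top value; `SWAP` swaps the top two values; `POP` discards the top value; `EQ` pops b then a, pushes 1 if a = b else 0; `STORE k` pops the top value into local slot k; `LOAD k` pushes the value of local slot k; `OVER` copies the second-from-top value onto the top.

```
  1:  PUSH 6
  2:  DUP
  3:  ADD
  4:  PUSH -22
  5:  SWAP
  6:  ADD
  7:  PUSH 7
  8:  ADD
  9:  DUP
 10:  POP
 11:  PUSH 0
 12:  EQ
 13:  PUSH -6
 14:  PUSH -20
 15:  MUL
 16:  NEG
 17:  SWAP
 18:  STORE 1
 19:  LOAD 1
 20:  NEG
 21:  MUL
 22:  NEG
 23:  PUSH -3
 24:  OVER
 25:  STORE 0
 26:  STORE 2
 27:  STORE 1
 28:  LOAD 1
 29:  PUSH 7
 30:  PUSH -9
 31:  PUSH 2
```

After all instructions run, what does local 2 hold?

PUSH 6    6
DUP       6 6
ADD       12
PUSH -22  12 -22
SWAP      -22 12
ADD       -10
PUSH 7    -10 7
ADD       -3
DUP       -3 -3
POP       -3
PUSH 0    -3 0
EQ        0
PUSH -6   0 -6
PUSH -20  0 -6 -20
MUL       0 120
NEG       0 -120
SWAP      -120 0
STORE 1   -120
LOAD 1    -120 0
NEG       -120 0
MUL       0
NEG       0
PUSH -3   0 -3
OVER      0 -3 0
STORE 0   0 -3
STORE 2   0
STORE 1   (empty)
LOAD 1    0
PUSH 7    0 7
PUSH -9   0 7 -9
PUSH 2    0 7 -9 2

-3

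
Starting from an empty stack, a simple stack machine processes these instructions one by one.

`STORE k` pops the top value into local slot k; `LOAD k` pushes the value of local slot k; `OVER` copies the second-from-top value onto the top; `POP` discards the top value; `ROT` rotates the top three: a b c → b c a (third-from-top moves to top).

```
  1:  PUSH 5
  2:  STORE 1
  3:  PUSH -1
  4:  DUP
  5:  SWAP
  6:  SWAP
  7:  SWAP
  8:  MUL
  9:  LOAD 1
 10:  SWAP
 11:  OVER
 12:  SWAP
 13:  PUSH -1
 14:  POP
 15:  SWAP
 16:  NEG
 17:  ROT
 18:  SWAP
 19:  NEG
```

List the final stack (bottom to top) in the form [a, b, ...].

PUSH 5  → 5
STORE 1 → (empty)
PUSH -1 → -1
DUP     → -1 -1
SWAP    → -1 -1
SWAP    → -1 -1
SWAP    → -1 -1
MUL     → 1
LOAD 1  → 1 5
SWAP    → 5 1
OVER    → 5 1 5
SWAP    → 5 5 1
PUSH -1 → 5 5 1 -1
POP     → 5 5 1
SWAP    → 5 1 5
NEG     → 5 1 -5
ROT     → 1 -5 5
SWAP    → 1 5 -5
NEG     → 1 5 5

[1, 5, 5]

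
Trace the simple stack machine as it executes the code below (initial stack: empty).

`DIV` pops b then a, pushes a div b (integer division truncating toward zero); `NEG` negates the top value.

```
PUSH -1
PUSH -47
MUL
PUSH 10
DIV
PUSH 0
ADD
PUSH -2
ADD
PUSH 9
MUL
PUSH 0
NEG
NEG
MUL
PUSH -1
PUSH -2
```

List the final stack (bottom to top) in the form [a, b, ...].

[0, -1, -2]

PUSH -1   -1
PUSH -47  -1 -47
MUL       47
PUSH 10   47 10
DIV       4
PUSH 0    4 0
ADD       4
PUSH -2   4 -2
ADD       2
PUSH 9    2 9
MUL       18
PUSH 0    18 0
NEG       18 0
NEG       18 0
MUL       0
PUSH -1   0 -1
PUSH -2   0 -1 -2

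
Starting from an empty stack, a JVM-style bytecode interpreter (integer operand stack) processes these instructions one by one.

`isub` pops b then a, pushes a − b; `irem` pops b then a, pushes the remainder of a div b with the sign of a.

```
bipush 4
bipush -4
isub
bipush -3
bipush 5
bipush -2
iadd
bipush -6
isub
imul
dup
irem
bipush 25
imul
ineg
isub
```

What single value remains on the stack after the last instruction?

8

bipush 4  → [4]
bipush -4 → [4, -4]
isub      → [8]
bipush -3 → [8, -3]
bipush 5  → [8, -3, 5]
bipush -2 → [8, -3, 5, -2]
iadd      → [8, -3, 3]
bipush -6 → [8, -3, 3, -6]
isub      → [8, -3, 9]
imul      → [8, -27]
dup       → [8, -27, -27]
irem      → [8, 0]
bipush 25 → [8, 0, 25]
imul      → [8, 0]
ineg      → [8, 0]
isub      → [8]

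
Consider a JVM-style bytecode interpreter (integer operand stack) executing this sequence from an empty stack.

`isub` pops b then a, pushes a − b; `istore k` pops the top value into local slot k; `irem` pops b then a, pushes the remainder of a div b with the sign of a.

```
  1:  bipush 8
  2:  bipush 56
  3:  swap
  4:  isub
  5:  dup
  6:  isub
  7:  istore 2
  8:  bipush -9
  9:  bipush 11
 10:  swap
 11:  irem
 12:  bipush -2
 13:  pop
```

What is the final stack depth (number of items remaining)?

1

bipush 8  → [8]
bipush 56 → [8, 56]
swap      → [56, 8]
isub      → [48]
dup       → [48, 48]
isub      → [0]
istore 2  → []
bipush -9 → [-9]
bipush 11 → [-9, 11]
swap      → [11, -9]
irem      → [2]
bipush -2 → [2, -2]
pop       → [2]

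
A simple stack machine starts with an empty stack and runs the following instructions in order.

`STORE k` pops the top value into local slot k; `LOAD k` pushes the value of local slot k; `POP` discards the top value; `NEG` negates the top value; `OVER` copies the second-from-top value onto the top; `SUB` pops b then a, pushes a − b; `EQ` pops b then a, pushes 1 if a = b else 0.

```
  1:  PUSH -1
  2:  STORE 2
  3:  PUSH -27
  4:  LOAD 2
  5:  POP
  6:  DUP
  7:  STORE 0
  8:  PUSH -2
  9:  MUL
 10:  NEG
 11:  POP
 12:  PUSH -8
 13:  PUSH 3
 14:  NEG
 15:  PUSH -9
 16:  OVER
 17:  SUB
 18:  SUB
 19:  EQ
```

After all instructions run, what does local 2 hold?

-1

PUSH -1  -> [-1]
STORE 2  -> []
PUSH -27 -> [-27]
LOAD 2   -> [-27, -1]
POP      -> [-27]
DUP      -> [-27, -27]
STORE 0  -> [-27]
PUSH -2  -> [-27, -2]
MUL      -> [54]
NEG      -> [-54]
POP      -> []
PUSH -8  -> [-8]
PUSH 3   -> [-8, 3]
NEG      -> [-8, -3]
PUSH -9  -> [-8, -3, -9]
OVER     -> [-8, -3, -9, -3]
SUB      -> [-8, -3, -6]
SUB      -> [-8, 3]
EQ       -> [0]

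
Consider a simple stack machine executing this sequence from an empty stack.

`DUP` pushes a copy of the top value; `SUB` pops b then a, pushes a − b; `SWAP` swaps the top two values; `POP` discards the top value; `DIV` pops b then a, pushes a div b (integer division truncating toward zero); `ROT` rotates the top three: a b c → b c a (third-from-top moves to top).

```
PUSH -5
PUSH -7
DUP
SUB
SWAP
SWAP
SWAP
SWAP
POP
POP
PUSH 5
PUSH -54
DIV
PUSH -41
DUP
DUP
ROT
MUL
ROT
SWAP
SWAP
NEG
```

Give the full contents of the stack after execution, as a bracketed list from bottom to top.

[-41, 1681, 0]

PUSH -5  : [-5]
PUSH -7  : [-5, -7]
DUP      : [-5, -7, -7]
SUB      : [-5, 0]
SWAP     : [0, -5]
SWAP     : [-5, 0]
SWAP     : [0, -5]
SWAP     : [-5, 0]
POP      : [-5]
POP      : []
PUSH 5   : [5]
PUSH -54 : [5, -54]
DIV      : [0]
PUSH -41 : [0, -41]
DUP      : [0, -41, -41]
DUP      : [0, -41, -41, -41]
ROT      : [0, -41, -41, -41]
MUL      : [0, -41, 1681]
ROT      : [-41, 1681, 0]
SWAP     : [-41, 0, 1681]
SWAP     : [-41, 1681, 0]
NEG      : [-41, 1681, 0]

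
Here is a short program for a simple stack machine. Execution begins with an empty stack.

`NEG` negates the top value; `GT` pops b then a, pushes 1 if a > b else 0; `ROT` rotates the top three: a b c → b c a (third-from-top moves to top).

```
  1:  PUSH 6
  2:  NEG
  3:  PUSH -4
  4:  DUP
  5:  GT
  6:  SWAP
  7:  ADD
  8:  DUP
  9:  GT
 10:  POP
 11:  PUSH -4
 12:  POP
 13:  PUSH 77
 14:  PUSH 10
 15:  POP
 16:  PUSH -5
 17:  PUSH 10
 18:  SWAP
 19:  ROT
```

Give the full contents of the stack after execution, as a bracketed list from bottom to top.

PUSH 6   [6]
NEG      [-6]
PUSH -4  [-6, -4]
DUP      [-6, -4, -4]
GT       [-6, 0]
SWAP     [0, -6]
ADD      [-6]
DUP      [-6, -6]
GT       [0]
POP      []
PUSH -4  [-4]
POP      []
PUSH 77  [77]
PUSH 10  [77, 10]
POP      [77]
PUSH -5  [77, -5]
PUSH 10  [77, -5, 10]
SWAP     [77, 10, -5]
ROT      [10, -5, 77]

[10, -5, 77]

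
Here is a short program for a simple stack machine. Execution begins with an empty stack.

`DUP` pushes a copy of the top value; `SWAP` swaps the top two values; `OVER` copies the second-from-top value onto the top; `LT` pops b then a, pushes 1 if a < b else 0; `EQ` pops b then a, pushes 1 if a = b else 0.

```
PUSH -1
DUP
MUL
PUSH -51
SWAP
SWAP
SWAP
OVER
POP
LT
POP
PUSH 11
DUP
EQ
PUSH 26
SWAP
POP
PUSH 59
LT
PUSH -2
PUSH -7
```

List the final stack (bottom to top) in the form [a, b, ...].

PUSH -1  → [-1]
DUP      → [-1, -1]
MUL      → [1]
PUSH -51 → [1, -51]
SWAP     → [-51, 1]
SWAP     → [1, -51]
SWAP     → [-51, 1]
OVER     → [-51, 1, -51]
POP      → [-51, 1]
LT       → [1]
POP      → []
PUSH 11  → [11]
DUP      → [11, 11]
EQ       → [1]
PUSH 26  → [1, 26]
SWAP     → [26, 1]
POP      → [26]
PUSH 59  → [26, 59]
LT       → [1]
PUSH -2  → [1, -2]
PUSH -7  → [1, -2, -7]

[1, -2, -7]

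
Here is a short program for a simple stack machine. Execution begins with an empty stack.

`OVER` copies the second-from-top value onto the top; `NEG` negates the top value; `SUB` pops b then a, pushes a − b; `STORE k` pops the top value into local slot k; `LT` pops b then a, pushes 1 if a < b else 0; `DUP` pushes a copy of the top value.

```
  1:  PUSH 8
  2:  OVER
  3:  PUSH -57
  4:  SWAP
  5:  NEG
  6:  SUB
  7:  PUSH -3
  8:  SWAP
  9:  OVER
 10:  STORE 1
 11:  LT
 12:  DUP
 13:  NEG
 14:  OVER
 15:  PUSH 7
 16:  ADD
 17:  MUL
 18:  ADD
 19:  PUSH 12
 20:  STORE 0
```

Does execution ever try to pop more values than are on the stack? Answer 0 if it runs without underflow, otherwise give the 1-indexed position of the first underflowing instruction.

2

PUSH 8 : [8]
OVER  — needs 2 operands, stack has 1 → underflow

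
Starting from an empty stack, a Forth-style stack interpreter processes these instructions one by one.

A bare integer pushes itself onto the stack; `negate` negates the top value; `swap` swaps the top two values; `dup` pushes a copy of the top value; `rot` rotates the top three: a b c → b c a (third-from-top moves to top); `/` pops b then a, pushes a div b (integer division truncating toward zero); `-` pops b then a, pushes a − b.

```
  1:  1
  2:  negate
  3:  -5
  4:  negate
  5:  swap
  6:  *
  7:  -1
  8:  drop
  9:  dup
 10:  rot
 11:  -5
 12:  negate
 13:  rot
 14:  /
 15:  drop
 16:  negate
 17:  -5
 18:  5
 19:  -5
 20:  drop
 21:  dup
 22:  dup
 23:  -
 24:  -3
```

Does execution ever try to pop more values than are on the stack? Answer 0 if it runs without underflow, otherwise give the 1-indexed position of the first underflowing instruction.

1       1
negate  -1
-5      -1 -5
negate  -1 5
swap    5 -1
*       -5
-1      -5 -1
drop    -5
dup     -5 -5
rot  — needs 3 operands, stack has 2 → underflow

10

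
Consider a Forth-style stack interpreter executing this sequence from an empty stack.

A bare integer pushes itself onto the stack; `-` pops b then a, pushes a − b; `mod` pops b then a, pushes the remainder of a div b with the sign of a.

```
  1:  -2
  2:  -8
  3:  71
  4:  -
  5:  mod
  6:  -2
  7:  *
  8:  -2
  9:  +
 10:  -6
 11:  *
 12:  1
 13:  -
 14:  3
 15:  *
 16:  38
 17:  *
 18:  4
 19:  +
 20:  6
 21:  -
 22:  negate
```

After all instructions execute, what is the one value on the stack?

-2     -> -2
-8     -> -2 -8
71     -> -2 -8 71
-      -> -2 -79
mod    -> -2
-2     -> -2 -2
*      -> 4
-2     -> 4 -2
+      -> 2
-6     -> 2 -6
*      -> -12
1      -> -12 1
-      -> -13
3      -> -13 3
*      -> -39
38     -> -39 38
*      -> -1482
4      -> -1482 4
+      -> -1478
6      -> -1478 6
-      -> -1484
negate -> 1484

1484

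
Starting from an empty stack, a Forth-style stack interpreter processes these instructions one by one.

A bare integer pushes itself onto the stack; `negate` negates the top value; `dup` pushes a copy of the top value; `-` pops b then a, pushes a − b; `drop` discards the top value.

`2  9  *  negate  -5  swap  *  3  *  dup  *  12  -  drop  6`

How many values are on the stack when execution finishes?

2      : 2
9      : 2 9
*      : 18
negate : -18
-5     : -18 -5
swap   : -5 -18
*      : 90
3      : 90 3
*      : 270
dup    : 270 270
*      : 72900
12     : 72900 12
-      : 72888
drop   : (empty)
6      : 6

1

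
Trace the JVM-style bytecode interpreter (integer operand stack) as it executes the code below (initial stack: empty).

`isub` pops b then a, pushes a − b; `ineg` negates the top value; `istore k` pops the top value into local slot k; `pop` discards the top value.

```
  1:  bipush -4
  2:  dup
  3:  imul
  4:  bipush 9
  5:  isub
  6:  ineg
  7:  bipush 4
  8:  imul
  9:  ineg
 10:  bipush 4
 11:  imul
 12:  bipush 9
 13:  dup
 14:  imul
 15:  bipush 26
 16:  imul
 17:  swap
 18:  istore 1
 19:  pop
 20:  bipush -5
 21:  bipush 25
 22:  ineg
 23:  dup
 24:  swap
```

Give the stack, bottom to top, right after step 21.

bipush -4 : -4
dup       : -4 -4
imul      : 16
bipush 9  : 16 9
isub      : 7
ineg      : -7
bipush 4  : -7 4
imul      : -28
ineg      : 28
bipush 4  : 28 4
imul      : 112
bipush 9  : 112 9
dup       : 112 9 9
imul      : 112 81
bipush 26 : 112 81 26
imul      : 112 2106
swap      : 2106 112
istore 1  : 2106
pop       : (empty)
bipush -5 : -5
bipush 25 : -5 25

[-5, 25]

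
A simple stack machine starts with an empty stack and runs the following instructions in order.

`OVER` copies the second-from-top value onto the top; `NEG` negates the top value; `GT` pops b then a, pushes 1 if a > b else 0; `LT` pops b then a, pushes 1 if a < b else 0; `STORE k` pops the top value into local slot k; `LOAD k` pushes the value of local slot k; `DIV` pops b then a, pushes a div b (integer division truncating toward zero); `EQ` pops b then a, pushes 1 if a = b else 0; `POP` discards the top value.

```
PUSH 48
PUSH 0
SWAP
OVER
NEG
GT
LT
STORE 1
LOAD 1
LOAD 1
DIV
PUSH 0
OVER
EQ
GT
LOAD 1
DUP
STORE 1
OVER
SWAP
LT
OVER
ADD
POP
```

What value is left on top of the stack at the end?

PUSH 48 : [48]
PUSH 0  : [48, 0]
SWAP    : [0, 48]
OVER    : [0, 48, 0]
NEG     : [0, 48, 0]
GT      : [0, 1]
LT      : [1]
STORE 1 : []
LOAD 1  : [1]
LOAD 1  : [1, 1]
DIV     : [1]
PUSH 0  : [1, 0]
OVER    : [1, 0, 1]
EQ      : [1, 0]
GT      : [1]
LOAD 1  : [1, 1]
DUP     : [1, 1, 1]
STORE 1 : [1, 1]
OVER    : [1, 1, 1]
SWAP    : [1, 1, 1]
LT      : [1, 0]
OVER    : [1, 0, 1]
ADD     : [1, 1]
POP     : [1]

1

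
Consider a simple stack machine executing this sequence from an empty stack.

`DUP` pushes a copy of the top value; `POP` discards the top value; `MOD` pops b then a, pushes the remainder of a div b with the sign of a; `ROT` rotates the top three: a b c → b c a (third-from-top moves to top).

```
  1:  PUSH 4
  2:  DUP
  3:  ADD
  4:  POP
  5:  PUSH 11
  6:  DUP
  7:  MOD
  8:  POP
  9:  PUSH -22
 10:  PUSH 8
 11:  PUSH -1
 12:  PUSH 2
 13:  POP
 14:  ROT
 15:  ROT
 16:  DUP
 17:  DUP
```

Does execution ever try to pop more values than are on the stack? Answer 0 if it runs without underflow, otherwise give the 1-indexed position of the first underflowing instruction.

0

PUSH 4   : 4
DUP      : 4 4
ADD      : 8
POP      : (empty)
PUSH 11  : 11
DUP      : 11 11
MOD      : 0
POP      : (empty)
PUSH -22 : -22
PUSH 8   : -22 8
PUSH -1  : -22 8 -1
PUSH 2   : -22 8 -1 2
POP      : -22 8 -1
ROT      : 8 -1 -22
ROT      : -1 -22 8
DUP      : -1 -22 8 8
DUP      : -1 -22 8 8 8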